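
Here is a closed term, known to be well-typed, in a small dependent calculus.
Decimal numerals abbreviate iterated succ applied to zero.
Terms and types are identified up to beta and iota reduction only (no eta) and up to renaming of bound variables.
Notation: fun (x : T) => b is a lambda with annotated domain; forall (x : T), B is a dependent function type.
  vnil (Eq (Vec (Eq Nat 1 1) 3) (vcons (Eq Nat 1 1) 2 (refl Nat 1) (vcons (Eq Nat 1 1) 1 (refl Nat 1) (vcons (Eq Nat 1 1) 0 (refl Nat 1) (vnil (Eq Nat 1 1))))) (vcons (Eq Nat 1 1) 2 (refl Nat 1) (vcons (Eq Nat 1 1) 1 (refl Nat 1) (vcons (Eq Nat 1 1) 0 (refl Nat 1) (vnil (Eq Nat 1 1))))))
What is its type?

the term's type:
  Vec (Eq (Vec (Eq Nat 1 1) 3) (vcons (Eq Nat 1 1) 2 (refl Nat 1) (vcons (Eq Nat 1 1) 1 (refl Nat 1) (vcons (Eq Nat 1 1) 0 (refl Nat 1) (vnil (Eq Nat 1 1))))) (vcons (Eq Nat 1 1) 2 (refl Nat 1) (vcons (Eq Nat 1 1) 1 (refl Nat 1) (vcons (Eq Nat 1 1) 0 (refl Nat 1) (vnil (Eq Nat 1 1)))))) 0


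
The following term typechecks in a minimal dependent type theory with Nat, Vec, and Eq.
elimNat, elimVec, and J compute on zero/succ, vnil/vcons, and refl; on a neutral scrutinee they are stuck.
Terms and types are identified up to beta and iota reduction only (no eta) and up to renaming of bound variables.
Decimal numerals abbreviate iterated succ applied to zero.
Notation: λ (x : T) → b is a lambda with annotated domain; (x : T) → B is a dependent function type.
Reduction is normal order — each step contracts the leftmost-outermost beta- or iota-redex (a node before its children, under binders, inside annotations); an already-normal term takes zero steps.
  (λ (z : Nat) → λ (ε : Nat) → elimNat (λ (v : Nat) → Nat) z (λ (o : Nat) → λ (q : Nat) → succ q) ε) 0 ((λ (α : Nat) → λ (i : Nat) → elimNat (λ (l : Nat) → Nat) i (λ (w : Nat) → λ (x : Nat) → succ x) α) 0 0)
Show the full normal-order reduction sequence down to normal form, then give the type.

reduction (normal order):
  (λ (z : Nat) → λ (ε : Nat) → elimNat (λ (v : Nat) → Nat) z (λ (o : Nat) → λ (q : Nat) → succ q) ε) 0 ((λ (α : Nat) → λ (i : Nat) → elimNat (λ (l : Nat) → Nat) i (λ (w : Nat) → λ (x : Nat) → succ x) α) 0 0)
  ~> (λ (z : Nat) → elimNat (λ (ε : Nat) → Nat) 0 (λ (v : Nat) → λ (o : Nat) → succ o) z) ((λ (q : Nat) → λ (α : Nat) → elimNat (λ (i : Nat) → Nat) α (λ (l : Nat) → λ (w : Nat) → succ w) q) 0 0)
  ~> elimNat (λ (z : Nat) → Nat) 0 (λ (ε : Nat) → λ (v : Nat) → succ v) ((λ (o : Nat) → λ (q : Nat) → elimNat (λ (α : Nat) → Nat) q (λ (i : Nat) → λ (l : Nat) → succ l) o) 0 0)
  ~> elimNat (λ (z : Nat) → Nat) 0 (λ (ε : Nat) → λ (v : Nat) → succ v) ((λ (o : Nat) → elimNat (λ (q : Nat) → Nat) o (λ (α : Nat) → λ (i : Nat) → succ i) 0) 0)
  ~> elimNat (λ (z : Nat) → Nat) 0 (λ (ε : Nat) → λ (v : Nat) → succ v) (elimNat (λ (o : Nat) → Nat) 0 (λ (q : Nat) → λ (α : Nat) → succ α) 0)
  ~> elimNat (λ (z : Nat) → Nat) 0 (λ (ε : Nat) → λ (v : Nat) → succ v) 0
  ~> 0
type:
  Nat


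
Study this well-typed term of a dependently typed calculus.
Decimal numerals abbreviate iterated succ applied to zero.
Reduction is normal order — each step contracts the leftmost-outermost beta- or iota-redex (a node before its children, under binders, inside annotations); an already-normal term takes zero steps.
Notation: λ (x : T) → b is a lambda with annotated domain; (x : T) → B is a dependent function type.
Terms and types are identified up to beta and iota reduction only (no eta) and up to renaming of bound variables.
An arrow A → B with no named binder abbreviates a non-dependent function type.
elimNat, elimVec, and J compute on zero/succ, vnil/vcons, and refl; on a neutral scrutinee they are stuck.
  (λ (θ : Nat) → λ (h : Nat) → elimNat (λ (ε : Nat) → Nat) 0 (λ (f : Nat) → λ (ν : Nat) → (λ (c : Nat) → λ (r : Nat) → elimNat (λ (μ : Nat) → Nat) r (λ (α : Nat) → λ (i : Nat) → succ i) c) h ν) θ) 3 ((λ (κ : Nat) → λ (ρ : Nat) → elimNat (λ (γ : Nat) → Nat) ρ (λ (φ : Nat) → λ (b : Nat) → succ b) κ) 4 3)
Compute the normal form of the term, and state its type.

normal form:
  21
inferred type:
  Nat


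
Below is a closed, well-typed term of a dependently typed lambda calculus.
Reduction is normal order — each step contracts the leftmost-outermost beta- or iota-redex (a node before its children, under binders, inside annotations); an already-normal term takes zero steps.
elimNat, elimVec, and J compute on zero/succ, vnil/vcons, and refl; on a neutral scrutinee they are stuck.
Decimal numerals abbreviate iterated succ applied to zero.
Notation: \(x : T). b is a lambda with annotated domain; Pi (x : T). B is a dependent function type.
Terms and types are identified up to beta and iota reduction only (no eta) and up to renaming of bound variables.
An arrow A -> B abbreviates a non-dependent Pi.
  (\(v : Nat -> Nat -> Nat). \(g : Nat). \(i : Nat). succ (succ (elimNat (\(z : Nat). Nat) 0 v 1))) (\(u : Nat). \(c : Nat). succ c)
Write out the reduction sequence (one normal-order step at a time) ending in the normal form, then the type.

reduction (normal order):
  (\(v : Nat -> Nat -> Nat). \(g : Nat). \(i : Nat). succ (succ (elimNat (\(z : Nat). Nat) 0 v 1))) (\(u : Nat). \(c : Nat). succ c)
  ~> \(v : Nat). \(g : Nat). succ (succ (elimNat (\(i : Nat). Nat) 0 (\(z : Nat). \(u : Nat). succ u) 1))
  ~> \(v : Nat). \(g : Nat). succ (succ ((\(i : Nat). \(z : Nat). succ z) 0 (elimNat (\(u : Nat). Nat) 0 (\(c : Nat). \(φ : Nat). succ φ) 0)))
  ~> \(v : Nat). \(g : Nat). succ (succ ((\(i : Nat). succ i) (elimNat (\(z : Nat). Nat) 0 (\(u : Nat). \(c : Nat). succ c) 0)))
  ~> \(v : Nat). \(g : Nat). succ (succ (succ (elimNat (\(i : Nat). Nat) 0 (\(z : Nat). \(u : Nat). succ u) 0)))
  ~> \(v : Nat). \(g : Nat). 3
type:
  Nat -> Nat -> Nat


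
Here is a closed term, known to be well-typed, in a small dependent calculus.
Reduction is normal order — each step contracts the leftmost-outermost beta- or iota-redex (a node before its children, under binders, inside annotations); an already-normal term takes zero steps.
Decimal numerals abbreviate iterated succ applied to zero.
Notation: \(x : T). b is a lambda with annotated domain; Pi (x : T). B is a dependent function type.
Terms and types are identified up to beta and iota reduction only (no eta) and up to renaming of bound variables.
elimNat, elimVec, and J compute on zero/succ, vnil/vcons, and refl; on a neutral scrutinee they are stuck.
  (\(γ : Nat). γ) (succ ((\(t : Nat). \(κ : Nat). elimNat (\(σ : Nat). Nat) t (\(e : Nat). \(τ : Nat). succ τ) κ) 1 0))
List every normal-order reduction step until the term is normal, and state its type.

normal-order reduction sequence:
  (\(γ : Nat). γ) (succ ((\(t : Nat). \(κ : Nat). elimNat (\(σ : Nat). Nat) t (\(e : Nat). \(τ : Nat). succ τ) κ) 1 0))
  ~> succ ((\(γ : Nat). \(t : Nat). elimNat (\(κ : Nat). Nat) γ (\(σ : Nat). \(e : Nat). succ e) t) 1 0)
  ~> succ ((\(γ : Nat). elimNat (\(t : Nat). Nat) 1 (\(κ : Nat). \(σ : Nat). succ σ) γ) 0)
  ~> succ (elimNat (\(γ : Nat). Nat) 1 (\(t : Nat). \(κ : Nat). succ κ) 0)
  ~> 2
type:
  Nat


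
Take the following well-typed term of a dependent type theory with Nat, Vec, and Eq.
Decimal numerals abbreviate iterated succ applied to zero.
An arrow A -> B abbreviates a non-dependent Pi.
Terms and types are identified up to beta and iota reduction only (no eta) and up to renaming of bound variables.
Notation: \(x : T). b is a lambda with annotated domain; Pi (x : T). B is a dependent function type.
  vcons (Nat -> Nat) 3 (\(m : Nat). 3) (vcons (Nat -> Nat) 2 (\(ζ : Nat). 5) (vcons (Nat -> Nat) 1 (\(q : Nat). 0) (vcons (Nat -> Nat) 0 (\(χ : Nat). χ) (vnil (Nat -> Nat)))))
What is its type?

the term's type:
  Vec (Nat -> Nat) 4


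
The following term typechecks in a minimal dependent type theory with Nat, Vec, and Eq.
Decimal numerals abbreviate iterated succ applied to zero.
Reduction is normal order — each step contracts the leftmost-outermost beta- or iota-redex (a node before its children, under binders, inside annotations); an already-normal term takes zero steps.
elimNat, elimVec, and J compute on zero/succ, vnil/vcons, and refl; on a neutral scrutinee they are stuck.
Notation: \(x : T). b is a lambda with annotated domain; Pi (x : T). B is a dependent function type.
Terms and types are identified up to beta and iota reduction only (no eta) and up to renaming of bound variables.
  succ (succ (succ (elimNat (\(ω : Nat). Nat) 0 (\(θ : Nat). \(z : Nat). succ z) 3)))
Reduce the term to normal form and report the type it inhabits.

resulting normal form:
  6
type:
  Nat


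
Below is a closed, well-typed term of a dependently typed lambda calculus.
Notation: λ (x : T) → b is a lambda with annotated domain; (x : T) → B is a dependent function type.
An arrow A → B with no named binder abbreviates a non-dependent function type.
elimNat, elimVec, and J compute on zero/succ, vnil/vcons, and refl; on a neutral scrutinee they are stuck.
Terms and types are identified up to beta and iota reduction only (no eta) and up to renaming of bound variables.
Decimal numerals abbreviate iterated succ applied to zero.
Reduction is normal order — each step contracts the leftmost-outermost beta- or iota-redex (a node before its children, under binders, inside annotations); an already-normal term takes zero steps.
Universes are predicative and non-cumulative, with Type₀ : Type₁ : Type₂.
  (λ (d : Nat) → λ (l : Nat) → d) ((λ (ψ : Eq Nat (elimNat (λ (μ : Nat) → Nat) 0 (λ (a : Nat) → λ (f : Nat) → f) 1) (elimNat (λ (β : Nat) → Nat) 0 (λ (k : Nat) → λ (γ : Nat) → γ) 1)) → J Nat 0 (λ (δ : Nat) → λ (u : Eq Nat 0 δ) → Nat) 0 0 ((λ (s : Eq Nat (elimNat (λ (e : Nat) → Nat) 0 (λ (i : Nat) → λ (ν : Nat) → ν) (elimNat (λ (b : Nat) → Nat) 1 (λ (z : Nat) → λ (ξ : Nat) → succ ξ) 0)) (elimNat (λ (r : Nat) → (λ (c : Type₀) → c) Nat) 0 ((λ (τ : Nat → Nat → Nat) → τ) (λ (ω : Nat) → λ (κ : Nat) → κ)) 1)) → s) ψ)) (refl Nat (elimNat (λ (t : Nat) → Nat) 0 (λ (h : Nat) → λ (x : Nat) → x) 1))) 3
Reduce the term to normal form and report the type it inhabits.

reduced normal form:
  0
type:
  Nat


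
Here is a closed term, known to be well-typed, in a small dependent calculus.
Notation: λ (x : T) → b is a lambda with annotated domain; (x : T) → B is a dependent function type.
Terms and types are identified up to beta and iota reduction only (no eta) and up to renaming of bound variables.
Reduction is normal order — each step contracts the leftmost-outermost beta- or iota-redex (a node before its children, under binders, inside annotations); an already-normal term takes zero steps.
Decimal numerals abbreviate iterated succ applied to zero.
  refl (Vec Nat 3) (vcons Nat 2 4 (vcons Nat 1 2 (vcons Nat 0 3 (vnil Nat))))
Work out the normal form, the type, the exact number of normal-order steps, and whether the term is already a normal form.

resulting normal form:
  refl (Vec Nat 3) (vcons Nat 2 4 (vcons Nat 1 2 (vcons Nat 0 3 (vnil Nat))))
inferred type:
  Eq (Vec Nat 3) (vcons Nat 2 4 (vcons Nat 1 2 (vcons Nat 0 3 (vnil Nat)))) (vcons Nat 2 4 (vcons Nat 1 2 (vcons Nat 0 3 (vnil Nat))))
normal-order step count: 0
term was already normal: yes


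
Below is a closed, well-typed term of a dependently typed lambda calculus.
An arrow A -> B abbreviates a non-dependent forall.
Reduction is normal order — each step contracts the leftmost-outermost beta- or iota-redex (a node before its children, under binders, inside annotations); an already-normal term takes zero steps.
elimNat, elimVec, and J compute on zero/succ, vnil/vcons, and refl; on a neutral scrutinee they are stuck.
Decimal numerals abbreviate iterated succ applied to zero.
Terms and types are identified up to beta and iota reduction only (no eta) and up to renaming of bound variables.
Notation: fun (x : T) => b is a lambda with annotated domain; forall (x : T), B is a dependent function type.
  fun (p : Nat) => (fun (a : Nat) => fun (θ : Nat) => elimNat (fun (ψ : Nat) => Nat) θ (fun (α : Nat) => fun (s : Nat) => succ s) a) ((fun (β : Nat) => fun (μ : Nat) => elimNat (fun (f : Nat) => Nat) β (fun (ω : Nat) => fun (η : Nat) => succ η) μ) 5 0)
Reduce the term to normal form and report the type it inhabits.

reduced normal form:
  fun (p : Nat) => fun (a : Nat) => succ (succ (succ (succ (succ a))))
inferred type:
  Nat -> Nat -> Nat
observation: the term reaches its normal form after 20 normal-order steps.


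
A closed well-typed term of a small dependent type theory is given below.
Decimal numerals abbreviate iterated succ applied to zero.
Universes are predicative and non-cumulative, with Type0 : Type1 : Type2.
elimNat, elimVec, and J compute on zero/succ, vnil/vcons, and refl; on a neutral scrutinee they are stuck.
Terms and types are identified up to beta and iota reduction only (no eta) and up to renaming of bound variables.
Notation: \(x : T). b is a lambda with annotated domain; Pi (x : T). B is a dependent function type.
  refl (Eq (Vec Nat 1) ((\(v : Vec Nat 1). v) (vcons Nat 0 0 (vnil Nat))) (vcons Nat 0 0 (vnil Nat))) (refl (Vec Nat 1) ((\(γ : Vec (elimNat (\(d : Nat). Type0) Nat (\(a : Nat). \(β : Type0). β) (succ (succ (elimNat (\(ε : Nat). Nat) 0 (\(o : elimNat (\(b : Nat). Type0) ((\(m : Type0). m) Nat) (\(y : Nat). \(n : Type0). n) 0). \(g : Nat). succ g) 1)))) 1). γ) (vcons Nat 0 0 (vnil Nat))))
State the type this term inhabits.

inferred type:
  Eq (Eq (Vec Nat 1) (vcons Nat 0 0 (vnil Nat)) (vcons Nat 0 0 (vnil Nat))) (refl (Vec Nat 1) (vcons Nat 0 0 (vnil Nat))) (refl (Vec Nat 1) (vcons Nat 0 0 (vnil Nat)))


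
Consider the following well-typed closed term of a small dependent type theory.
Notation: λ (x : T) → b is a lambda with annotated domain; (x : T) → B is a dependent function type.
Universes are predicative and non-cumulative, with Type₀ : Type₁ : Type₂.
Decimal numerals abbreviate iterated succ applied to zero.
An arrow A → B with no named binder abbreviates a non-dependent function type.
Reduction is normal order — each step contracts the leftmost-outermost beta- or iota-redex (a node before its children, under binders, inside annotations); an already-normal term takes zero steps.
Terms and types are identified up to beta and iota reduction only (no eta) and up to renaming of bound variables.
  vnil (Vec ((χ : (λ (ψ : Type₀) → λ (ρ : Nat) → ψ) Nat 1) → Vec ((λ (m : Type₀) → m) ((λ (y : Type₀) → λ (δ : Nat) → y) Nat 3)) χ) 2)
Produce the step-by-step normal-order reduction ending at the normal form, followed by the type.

reduction (normal order):
  vnil (Vec ((χ : (λ (ψ : Type₀) → λ (ρ : Nat) → ψ) Nat 1) → Vec ((λ (m : Type₀) → m) ((λ (y : Type₀) → λ (δ : Nat) → y) Nat 3)) χ) 2)
  ~> vnil (Vec ((χ : (λ (ψ : Nat) → Nat) 1) → Vec ((λ (ρ : Type₀) → ρ) ((λ (m : Type₀) → λ (y : Nat) → m) Nat 3)) χ) 2)
  ~> vnil (Vec ((χ : Nat) → Vec ((λ (ψ : Type₀) → ψ) ((λ (ρ : Type₀) → λ (m : Nat) → ρ) Nat 3)) χ) 2)
  ~> vnil (Vec ((χ : Nat) → Vec ((λ (ψ : Type₀) → λ (ρ : Nat) → ψ) Nat 3) χ) 2)
  ~> vnil (Vec ((χ : Nat) → Vec ((λ (ψ : Nat) → Nat) 3) χ) 2)
  ~> vnil (Vec ((χ : Nat) → Vec Nat χ) 2)
inferred type:
  Vec (Vec ((χ : Nat) → Vec Nat χ) 2) 0


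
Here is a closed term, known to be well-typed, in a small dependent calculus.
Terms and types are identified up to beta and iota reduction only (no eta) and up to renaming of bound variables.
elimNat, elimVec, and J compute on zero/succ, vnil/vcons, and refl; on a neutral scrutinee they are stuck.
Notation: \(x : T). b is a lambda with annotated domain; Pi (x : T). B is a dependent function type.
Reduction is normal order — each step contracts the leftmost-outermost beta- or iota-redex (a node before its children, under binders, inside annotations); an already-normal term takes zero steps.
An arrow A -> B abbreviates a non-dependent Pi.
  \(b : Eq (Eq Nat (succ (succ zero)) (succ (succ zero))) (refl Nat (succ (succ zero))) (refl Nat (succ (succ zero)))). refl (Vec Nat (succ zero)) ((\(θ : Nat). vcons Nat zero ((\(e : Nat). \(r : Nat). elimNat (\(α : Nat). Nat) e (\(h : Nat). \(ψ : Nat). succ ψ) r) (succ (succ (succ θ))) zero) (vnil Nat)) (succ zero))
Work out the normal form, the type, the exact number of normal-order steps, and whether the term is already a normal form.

resulting normal form:
  \(b : Eq (Eq Nat (succ (succ zero)) (succ (succ zero))) (refl Nat (succ (succ zero))) (refl Nat (succ (succ zero)))). refl (Vec Nat (succ zero)) (vcons Nat zero (succ (succ (succ (succ zero)))) (vnil Nat))
the term's type:
  Eq (Eq Nat (succ (succ zero)) (succ (succ zero))) (refl Nat (succ (succ zero))) (refl Nat (succ (succ zero))) -> Eq (Vec Nat (succ zero)) (vcons Nat zero (succ (succ (succ (succ zero)))) (vnil Nat)) (vcons Nat zero (succ (succ (succ (succ zero)))) (vnil Nat))
steps to reach normal form (normal order): 4
started in normal form: no
first redex: a beta-redex


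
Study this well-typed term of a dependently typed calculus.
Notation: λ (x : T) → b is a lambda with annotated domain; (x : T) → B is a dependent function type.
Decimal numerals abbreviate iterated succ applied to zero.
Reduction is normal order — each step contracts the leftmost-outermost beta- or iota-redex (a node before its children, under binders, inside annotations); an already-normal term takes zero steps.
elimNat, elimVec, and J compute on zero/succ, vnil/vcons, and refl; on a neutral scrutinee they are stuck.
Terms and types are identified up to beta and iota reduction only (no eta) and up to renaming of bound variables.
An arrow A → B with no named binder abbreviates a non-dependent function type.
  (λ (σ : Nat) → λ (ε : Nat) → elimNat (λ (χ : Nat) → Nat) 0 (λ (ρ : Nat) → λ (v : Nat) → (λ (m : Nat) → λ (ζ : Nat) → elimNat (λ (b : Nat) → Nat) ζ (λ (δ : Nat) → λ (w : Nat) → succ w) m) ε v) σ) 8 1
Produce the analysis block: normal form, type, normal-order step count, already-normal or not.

resulting normal form:
  8
inferred type:
  Nat
normal-order step count: 75
started in normal form: no
first redex: a beta-redex


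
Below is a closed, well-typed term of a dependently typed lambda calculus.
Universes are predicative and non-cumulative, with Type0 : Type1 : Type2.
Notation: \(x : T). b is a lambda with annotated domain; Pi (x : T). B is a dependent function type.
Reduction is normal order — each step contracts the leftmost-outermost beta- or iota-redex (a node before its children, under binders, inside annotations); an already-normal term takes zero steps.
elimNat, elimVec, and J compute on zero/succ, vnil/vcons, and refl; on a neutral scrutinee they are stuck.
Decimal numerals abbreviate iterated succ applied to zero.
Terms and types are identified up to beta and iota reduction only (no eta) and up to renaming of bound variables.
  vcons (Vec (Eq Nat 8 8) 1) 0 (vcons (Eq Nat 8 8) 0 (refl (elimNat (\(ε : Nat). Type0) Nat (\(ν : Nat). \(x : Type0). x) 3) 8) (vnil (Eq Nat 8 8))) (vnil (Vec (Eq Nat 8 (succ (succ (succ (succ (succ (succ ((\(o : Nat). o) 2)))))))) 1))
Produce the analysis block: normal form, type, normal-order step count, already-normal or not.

normal form:
  vcons (Vec (Eq Nat 8 8) 1) 0 (vcons (Eq Nat 8 8) 0 (refl Nat 8) (vnil (Eq Nat 8 8))) (vnil (Vec (Eq Nat 8 8) 1))
the term's type:
  Vec (Vec (Eq Nat 8 8) 1) 1
reduction steps (normal order): 11
term was already normal: no
first contracted redex: an elimNat iota-redex


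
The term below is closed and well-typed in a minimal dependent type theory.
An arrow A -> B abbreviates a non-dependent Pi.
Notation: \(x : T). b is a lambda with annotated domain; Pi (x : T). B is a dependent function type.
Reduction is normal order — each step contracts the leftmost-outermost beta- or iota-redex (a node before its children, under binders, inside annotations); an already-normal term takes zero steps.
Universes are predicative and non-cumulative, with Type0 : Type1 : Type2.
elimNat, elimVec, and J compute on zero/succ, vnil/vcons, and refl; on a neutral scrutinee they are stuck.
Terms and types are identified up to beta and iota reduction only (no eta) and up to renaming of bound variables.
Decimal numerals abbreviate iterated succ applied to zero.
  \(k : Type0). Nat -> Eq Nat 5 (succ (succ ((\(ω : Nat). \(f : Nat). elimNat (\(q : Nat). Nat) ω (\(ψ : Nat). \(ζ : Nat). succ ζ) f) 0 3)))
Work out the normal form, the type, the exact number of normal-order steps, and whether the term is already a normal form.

resulting normal form:
  \(k : Type0). Nat -> Eq Nat 5 5
type:
  Type0 -> Type0
normal-order step count: 12
term was already normal: no
first contracted redex: a beta-redex


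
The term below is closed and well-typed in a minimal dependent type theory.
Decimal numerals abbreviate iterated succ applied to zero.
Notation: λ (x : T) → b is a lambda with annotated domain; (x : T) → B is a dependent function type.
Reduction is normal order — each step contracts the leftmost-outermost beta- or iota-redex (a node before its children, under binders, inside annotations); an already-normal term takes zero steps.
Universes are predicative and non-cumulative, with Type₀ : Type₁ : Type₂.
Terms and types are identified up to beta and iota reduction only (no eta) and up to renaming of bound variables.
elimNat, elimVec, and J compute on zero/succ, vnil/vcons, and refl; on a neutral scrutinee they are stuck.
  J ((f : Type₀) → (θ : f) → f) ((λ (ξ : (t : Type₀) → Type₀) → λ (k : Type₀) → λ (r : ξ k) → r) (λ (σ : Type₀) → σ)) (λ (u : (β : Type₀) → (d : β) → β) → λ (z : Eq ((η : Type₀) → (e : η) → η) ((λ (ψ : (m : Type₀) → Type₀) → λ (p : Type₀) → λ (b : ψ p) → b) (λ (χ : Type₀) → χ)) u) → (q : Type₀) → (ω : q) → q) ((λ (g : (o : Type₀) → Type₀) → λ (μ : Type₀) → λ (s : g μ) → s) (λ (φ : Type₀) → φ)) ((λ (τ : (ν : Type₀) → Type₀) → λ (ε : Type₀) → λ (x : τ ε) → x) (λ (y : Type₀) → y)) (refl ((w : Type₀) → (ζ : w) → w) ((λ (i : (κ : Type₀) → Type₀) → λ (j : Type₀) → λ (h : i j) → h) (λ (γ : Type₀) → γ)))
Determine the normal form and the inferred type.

resulting normal form:
  λ (f : Type₀) → λ (θ : f) → θ
type:
  (f : Type₀) → (θ : f) → f


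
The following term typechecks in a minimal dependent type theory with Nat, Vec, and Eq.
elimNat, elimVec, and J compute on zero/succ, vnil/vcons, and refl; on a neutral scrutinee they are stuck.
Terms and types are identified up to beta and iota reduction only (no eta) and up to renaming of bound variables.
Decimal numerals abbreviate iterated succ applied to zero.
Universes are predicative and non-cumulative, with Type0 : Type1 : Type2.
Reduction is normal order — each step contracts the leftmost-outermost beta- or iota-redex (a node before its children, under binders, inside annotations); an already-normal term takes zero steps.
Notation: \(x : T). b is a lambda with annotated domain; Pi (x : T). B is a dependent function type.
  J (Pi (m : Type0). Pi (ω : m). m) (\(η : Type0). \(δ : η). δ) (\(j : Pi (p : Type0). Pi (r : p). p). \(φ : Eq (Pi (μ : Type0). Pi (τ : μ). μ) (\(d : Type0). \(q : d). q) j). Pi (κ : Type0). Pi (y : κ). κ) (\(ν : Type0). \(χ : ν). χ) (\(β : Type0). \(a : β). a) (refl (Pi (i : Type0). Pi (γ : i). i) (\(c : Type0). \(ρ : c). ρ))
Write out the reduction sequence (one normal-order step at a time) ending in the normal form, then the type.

normal-order reduction sequence:
  J (Pi (m : Type0). Pi (ω : m). m) (\(η : Type0). \(δ : η). δ) (\(j : Pi (p : Type0). Pi (r : p). p). \(φ : Eq (Pi (μ : Type0). Pi (τ : μ). μ) (\(d : Type0). \(q : d). q) j). Pi (κ : Type0). Pi (y : κ). κ) (\(ν : Type0). \(χ : ν). χ) (\(β : Type0). \(a : β). a) (refl (Pi (i : Type0). Pi (γ : i). i) (\(c : Type0). \(ρ : c). ρ))
  ~> \(m : Type0). \(ω : m). ω
the term's type:
  Pi (m : Type0). Pi (ω : m). m


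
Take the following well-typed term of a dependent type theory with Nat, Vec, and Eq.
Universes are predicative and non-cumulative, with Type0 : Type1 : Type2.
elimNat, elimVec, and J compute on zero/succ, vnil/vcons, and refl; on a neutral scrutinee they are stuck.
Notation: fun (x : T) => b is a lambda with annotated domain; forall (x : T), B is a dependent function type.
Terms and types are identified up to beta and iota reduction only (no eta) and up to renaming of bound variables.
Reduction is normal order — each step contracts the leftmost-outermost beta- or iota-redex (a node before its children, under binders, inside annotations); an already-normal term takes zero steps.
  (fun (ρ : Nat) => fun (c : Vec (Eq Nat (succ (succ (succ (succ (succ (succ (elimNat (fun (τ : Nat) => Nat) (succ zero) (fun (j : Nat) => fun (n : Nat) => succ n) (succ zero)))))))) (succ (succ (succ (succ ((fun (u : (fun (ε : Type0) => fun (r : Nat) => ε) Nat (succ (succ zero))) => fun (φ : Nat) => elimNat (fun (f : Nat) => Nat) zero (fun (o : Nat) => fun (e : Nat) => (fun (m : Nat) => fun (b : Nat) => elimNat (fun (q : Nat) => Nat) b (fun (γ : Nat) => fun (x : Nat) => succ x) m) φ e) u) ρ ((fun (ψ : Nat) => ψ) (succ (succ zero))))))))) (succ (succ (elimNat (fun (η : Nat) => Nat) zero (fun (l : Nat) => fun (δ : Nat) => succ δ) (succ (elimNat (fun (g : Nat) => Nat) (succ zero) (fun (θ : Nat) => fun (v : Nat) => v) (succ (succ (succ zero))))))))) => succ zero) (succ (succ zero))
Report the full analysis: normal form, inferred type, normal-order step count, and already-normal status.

normal form:
  fun (ρ : Vec (Eq Nat (succ (succ (succ (succ (succ (succ (succ (succ zero)))))))) (succ (succ (succ (succ (succ (succ (succ (succ zero))))))))) (succ (succ (succ (succ zero))))) => succ zero
the term's type:
  forall (ρ : Vec (Eq Nat (succ (succ (succ (succ (succ (succ (succ (succ zero)))))))) (succ (succ (succ (succ (succ (succ (succ (succ zero))))))))) (succ (succ (succ (succ zero))))), Nat
reduction steps (normal order): 51
term was already normal: no
first contracted redex: a beta-redex


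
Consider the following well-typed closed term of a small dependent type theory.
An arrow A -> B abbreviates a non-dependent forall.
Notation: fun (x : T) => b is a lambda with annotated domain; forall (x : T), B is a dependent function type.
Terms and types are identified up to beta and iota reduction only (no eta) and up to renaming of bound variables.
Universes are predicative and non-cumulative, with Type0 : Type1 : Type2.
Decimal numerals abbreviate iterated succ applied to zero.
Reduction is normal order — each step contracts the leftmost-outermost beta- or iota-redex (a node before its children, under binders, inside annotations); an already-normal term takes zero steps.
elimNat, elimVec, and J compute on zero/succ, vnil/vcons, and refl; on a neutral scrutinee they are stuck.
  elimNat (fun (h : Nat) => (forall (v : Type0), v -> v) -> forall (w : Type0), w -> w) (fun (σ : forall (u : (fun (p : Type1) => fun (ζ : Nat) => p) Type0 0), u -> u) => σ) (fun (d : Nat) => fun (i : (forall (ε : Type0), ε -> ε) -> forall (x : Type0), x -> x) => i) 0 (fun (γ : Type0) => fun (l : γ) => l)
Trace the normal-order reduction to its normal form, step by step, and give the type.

normal-order reduction:
  elimNat (fun (h : Nat) => (forall (v : Type0), v -> v) -> forall (w : Type0), w -> w) (fun (σ : forall (u : (fun (p : Type1) => fun (ζ : Nat) => p) Type0 0), u -> u) => σ) (fun (d : Nat) => fun (i : (forall (ε : Type0), ε -> ε) -> forall (x : Type0), x -> x) => i) 0 (fun (γ : Type0) => fun (l : γ) => l)
  ~> (fun (h : forall (v : (fun (w : Type1) => fun (σ : Nat) => w) Type0 0), v -> v) => h) (fun (u : Type0) => fun (p : u) => p)
  ~> fun (h : Type0) => fun (v : h) => v
the term's type:
  forall (h : Type0), h -> h


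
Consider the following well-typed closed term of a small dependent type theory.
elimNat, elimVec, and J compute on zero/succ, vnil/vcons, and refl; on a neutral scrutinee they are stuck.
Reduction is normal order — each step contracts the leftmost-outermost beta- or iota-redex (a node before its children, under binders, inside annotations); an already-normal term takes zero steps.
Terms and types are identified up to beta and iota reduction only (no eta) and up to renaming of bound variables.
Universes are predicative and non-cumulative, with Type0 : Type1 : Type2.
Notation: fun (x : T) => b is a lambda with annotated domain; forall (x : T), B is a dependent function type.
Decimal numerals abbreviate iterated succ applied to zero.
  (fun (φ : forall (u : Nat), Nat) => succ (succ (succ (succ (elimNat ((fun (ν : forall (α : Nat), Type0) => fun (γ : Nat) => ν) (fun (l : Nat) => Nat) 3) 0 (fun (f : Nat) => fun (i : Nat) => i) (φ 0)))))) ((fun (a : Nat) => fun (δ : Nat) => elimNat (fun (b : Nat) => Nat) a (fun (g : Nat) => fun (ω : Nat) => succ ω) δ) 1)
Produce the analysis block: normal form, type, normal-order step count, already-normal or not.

normal form:
  4
type:
  Nat
reduction steps (normal order): 10
started in normal form: no
first contracted redex: a beta-redex


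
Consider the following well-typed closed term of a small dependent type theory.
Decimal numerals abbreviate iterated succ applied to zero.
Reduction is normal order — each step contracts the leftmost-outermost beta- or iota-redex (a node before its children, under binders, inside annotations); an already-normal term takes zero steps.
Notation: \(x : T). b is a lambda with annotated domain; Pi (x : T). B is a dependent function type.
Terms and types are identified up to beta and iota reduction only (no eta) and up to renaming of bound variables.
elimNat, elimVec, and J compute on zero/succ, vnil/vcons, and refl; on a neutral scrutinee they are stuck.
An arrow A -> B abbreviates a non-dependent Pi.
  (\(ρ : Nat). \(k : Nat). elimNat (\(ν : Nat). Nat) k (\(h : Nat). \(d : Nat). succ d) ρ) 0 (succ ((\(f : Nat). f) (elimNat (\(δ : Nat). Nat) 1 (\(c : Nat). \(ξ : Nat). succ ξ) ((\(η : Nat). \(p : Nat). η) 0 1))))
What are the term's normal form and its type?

normal form:
  2
the term's type:
  Nat
observation: the leftmost-outermost redex is a beta-redex, and normalization takes 7 steps.


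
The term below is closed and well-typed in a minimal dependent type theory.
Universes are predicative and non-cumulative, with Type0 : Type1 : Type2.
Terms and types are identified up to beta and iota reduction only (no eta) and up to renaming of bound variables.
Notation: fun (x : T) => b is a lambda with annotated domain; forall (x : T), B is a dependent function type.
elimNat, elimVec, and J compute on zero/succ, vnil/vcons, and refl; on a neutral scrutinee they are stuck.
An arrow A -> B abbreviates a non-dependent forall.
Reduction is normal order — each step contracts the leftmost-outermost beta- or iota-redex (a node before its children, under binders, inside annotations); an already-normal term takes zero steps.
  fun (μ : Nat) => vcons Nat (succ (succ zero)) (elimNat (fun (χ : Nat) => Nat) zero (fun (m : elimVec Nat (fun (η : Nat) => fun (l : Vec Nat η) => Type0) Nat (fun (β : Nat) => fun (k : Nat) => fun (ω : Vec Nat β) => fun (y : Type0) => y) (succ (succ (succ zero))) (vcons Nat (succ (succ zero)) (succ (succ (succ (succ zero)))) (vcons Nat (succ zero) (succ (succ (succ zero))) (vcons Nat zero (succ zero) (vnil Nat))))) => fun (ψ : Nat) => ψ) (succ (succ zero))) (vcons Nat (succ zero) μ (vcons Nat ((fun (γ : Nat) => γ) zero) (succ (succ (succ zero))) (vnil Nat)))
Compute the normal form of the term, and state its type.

normal form:
  fun (μ : Nat) => vcons Nat (succ (succ zero)) zero (vcons Nat (succ zero) μ (vcons Nat zero (succ (succ (succ zero))) (vnil Nat)))
the term's type:
  Nat -> Vec Nat (succ (succ (succ zero)))


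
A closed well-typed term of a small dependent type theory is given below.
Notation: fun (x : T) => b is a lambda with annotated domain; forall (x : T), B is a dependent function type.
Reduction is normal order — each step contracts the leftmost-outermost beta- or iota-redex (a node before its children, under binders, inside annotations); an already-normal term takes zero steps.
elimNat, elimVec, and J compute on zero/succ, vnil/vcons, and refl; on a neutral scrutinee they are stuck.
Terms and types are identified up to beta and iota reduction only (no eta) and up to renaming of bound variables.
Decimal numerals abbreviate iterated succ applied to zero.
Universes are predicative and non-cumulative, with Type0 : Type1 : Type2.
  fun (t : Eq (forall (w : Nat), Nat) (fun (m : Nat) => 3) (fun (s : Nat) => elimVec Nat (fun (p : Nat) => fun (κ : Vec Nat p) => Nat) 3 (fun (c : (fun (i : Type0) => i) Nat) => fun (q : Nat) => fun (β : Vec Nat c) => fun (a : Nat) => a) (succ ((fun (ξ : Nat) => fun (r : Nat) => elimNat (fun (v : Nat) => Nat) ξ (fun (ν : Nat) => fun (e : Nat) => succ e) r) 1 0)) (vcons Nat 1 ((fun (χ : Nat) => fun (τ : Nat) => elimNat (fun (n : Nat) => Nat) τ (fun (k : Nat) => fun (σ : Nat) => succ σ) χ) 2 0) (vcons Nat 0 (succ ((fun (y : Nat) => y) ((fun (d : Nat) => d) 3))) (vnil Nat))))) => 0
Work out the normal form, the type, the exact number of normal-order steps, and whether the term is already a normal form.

resulting normal form:
  fun (t : Eq (forall (w : Nat), Nat) (fun (m : Nat) => 3) (fun (s : Nat) => 3)) => 0
type:
  forall (t : Eq (forall (w : Nat), Nat) (fun (m : Nat) => 3) (fun (s : Nat) => 3)), Nat
normal-order step count: 11
started in normal form: no
first contracted redex: an elimVec iota-redex


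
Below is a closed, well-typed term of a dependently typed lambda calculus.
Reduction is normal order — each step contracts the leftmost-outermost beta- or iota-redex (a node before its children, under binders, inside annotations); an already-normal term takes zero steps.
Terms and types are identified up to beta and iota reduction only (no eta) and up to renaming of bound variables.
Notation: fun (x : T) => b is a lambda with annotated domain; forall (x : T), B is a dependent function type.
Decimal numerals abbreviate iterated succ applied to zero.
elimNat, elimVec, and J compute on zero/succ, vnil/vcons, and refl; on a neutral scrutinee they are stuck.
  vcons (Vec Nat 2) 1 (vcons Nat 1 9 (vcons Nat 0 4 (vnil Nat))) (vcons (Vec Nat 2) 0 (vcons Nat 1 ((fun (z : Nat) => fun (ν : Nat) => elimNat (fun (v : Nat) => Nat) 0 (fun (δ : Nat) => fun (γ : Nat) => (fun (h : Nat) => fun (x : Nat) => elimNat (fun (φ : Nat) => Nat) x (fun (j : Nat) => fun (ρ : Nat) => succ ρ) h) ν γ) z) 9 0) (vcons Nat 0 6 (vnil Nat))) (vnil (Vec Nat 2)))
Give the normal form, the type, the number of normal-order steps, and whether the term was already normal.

reduced normal form:
  vcons (Vec Nat 2) 1 (vcons Nat 1 9 (vcons Nat 0 4 (vnil Nat))) (vcons (Vec Nat 2) 0 (vcons Nat 1 0 (vcons Nat 0 6 (vnil Nat))) (vnil (Vec Nat 2)))
type:
  Vec (Vec Nat 2) 2
steps to reach normal form (normal order): 57
term was already normal: no
first contracted redex: a beta-redex


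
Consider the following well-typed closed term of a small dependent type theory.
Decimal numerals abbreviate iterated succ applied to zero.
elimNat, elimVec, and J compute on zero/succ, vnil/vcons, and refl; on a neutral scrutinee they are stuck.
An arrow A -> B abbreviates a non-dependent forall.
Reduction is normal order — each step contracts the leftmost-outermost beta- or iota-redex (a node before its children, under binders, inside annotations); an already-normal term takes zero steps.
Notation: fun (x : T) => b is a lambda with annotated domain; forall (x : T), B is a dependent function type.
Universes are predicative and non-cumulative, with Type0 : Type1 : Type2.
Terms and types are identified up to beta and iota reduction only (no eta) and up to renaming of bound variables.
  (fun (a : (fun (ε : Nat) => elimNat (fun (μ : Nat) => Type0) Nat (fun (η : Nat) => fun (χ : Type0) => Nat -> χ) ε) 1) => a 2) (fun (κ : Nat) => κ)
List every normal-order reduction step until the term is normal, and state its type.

normal-order reduction sequence:
  (fun (a : (fun (ε : Nat) => elimNat (fun (μ : Nat) => Type0) Nat (fun (η : Nat) => fun (χ : Type0) => Nat -> χ) ε) 1) => a 2) (fun (κ : Nat) => κ)
  ~> (fun (a : Nat) => a) 2
  ~> 2
type:
  Nat


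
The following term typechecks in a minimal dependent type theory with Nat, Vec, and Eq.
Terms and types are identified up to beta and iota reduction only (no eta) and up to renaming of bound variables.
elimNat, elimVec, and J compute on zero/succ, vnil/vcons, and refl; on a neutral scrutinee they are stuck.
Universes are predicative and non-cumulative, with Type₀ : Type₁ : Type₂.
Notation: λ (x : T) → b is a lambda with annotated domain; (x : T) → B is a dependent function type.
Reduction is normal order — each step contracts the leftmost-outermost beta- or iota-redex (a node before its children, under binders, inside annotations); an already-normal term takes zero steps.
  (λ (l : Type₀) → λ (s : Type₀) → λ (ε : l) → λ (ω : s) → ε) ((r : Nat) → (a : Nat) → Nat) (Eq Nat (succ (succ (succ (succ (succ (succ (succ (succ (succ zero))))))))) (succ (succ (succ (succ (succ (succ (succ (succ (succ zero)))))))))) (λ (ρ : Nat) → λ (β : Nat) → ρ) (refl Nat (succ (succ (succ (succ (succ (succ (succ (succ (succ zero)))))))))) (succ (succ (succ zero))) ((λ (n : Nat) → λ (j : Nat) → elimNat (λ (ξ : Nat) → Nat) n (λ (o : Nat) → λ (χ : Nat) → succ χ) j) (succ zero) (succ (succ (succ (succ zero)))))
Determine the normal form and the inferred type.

reduced normal form:
  succ (succ (succ zero))
inferred type:
  Nat
observation: the term reaches its normal form after 6 normal-order steps.


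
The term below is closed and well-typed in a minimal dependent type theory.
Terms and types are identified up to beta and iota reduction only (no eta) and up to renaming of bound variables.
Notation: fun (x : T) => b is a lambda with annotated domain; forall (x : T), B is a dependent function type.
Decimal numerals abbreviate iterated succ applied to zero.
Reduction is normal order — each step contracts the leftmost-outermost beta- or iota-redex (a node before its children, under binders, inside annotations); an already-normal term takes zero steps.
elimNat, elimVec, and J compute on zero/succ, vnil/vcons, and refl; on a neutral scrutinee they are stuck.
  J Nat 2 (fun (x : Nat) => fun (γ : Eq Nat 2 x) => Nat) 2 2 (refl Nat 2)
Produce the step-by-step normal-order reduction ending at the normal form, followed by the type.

reduction (normal order):
  J Nat 2 (fun (x : Nat) => fun (γ : Eq Nat 2 x) => Nat) 2 2 (refl Nat 2)
  ~> 2
type:
  Nat


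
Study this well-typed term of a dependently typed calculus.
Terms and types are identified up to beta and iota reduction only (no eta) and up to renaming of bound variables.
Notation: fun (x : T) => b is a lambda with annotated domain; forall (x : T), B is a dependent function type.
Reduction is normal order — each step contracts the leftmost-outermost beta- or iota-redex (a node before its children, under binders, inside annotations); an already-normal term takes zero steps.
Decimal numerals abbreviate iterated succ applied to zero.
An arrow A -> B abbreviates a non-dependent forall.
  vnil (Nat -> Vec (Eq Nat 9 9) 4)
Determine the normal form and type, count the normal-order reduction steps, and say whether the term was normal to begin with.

resulting normal form:
  vnil (Nat -> Vec (Eq Nat 9 9) 4)
type:
  Vec (Nat -> Vec (Eq Nat 9 9) 4) 0
steps to reach normal form (normal order): 0
started in normal form: yes


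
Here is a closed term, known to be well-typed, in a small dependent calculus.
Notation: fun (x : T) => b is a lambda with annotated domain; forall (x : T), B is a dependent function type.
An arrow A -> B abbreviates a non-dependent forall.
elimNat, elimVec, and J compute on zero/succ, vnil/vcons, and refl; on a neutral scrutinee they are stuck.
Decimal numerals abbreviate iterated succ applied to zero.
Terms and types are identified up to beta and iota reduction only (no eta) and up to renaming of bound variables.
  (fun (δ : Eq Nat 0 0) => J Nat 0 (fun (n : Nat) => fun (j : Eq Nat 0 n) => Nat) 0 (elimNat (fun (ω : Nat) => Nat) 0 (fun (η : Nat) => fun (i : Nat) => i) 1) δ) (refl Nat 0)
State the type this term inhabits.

type:
  Nat
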